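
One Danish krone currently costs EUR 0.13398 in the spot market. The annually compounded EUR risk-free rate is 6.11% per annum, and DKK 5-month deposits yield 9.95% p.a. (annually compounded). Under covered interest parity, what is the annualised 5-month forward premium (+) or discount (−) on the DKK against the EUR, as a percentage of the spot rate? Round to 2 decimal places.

T = 5/12 years.
F = S · g_EUR/g_DKK = 0.13398 × 1.0250187/1.0403146 = 0.13201007.
Annualised premium = (F − S)/S × (1/T) = (0.13201007 − 0.13398)/0.13398 ÷ (5/12) = -3.53%.

-3.53%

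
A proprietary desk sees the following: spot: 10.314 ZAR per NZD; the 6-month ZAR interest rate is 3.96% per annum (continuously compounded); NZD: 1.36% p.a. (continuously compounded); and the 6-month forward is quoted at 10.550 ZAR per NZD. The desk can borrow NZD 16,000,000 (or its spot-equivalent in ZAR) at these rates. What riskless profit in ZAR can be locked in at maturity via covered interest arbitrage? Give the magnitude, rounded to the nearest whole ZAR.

T = 6/12 years.
Keep in NZD, deliver into the forward: 16,000,000·1.00682317249·10.550 = ZAR 169,951,751.52.
Swap to ZAR now, deposit: 16,000,000·10.314·1.01999732016 = ZAR 168,324,037.76.
The quoted forward overvalues NZD, so borrow ZAR, buy NZD at spot, deposit the NZD at 1.36%, and sell the proceeds forward at 10.550.
Profit = 169,951,751.52 − 168,324,037.76 = ZAR 1,627,714.

ZAR 1,627,714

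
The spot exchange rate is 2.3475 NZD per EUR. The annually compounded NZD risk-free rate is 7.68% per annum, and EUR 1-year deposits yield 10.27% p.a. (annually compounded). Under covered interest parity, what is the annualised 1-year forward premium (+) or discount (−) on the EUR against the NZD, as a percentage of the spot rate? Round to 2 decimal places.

T = 1 year.
F = S · g_NZD/g_EUR = 2.3475 × 1.076800/1.102700 = 2.2923624.
(F − S)/S ÷ T = (2.2923624 − 2.3475)/2.3475/1 = -0.023488 → -2.35%.

-2.35%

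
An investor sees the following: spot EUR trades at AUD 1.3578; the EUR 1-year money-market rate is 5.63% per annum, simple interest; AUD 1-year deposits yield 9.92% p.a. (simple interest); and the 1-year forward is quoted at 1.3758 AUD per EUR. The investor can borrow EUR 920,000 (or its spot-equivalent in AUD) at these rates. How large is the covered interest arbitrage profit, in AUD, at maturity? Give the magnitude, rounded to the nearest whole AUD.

T = 1 year.
Invest the EUR and cover forward: 920,000 × 1.056300 × 1.3758 = AUD 1,336,996.94.
Convert at spot and invest in AUD: 920,000 × 1.3578 × 1.099200 = AUD 1,373,094.26.
The quoted forward undervalues EUR, so borrow EUR, convert to AUD at spot, deposit the AUD at 9.92%, and buy EUR forward at 1.3758 to cover the loan.
Arbitrage profit = |1,336,996.94 − 1,373,094.26| = AUD 36,097.

AUD 36,097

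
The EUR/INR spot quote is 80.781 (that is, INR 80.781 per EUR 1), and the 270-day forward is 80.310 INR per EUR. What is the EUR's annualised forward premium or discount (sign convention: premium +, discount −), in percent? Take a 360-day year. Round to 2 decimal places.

-0.78%

T = 270/360 years.
(F − S)/S = (80.310 − 80.781)/80.781 = -0.0058306.
Annualise by dividing by T: -0.0058306 / (270/360) = -0.007774 → -0.78%.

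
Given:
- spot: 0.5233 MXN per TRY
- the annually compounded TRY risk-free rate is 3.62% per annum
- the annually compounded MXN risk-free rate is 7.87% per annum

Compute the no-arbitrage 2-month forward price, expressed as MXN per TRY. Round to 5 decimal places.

T = 2/12 years.
MXN accumulates by (1 + 0.0787)^(2/12) = 1.0127061.
Growth of 1 TRY over T: (1 + 0.0362)^(2/12) = 1.0059443.
Forward (MXN per TRY) = 0.5233 × 1.0127061 / 1.0059443 = 0.5268175.

0.52682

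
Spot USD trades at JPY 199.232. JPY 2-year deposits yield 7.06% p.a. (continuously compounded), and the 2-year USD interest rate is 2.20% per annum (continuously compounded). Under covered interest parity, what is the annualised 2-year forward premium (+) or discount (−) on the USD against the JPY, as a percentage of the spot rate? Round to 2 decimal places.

T = 2 years.
F = S · g_JPY/g_USD = 199.232 × 1.151655/1.0449824 = 219.569754.
(F − S)/S ÷ T = (219.569754 − 199.232)/199.232/2 = 0.051040 → 5.10%.

+5.10%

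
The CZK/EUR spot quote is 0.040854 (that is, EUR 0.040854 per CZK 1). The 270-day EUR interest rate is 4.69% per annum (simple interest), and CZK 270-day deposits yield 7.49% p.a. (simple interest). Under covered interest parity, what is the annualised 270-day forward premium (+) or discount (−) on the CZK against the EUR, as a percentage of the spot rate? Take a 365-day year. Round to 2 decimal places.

T = 270/365 years.
No-arbitrage forward: 0.040854 × 1.0346932 / 1.0554055 = 0.040052242 EUR/CZK.
(F − S)/S ÷ T = (0.040052242 − 0.040854)/0.040854/(270/365) = -0.026530 → -2.65%.

-2.65%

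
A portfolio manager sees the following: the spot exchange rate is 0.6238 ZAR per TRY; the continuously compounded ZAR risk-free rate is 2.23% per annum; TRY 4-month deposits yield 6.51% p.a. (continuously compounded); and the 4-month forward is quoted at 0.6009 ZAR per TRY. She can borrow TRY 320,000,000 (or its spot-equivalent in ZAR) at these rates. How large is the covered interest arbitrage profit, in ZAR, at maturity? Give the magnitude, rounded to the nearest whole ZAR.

ZAR 4,599,089

T = 4/12 years.
Route A — deposit TRY, sell forward: 320,000,000 × 1.02193715733 × 0.6009 = ZAR 196,506,252.11.
Route B — convert at spot, deposit ZAR: 320,000,000 × 0.6238 × 1.00746102914 = ZAR 201,105,340.79.
The quoted forward undervalues TRY, so borrow TRY, convert to ZAR at spot, deposit the ZAR at 2.23%, and buy TRY forward at 0.6009 to cover the loan.
The gap between the two covered legs is ZAR 4,599,089.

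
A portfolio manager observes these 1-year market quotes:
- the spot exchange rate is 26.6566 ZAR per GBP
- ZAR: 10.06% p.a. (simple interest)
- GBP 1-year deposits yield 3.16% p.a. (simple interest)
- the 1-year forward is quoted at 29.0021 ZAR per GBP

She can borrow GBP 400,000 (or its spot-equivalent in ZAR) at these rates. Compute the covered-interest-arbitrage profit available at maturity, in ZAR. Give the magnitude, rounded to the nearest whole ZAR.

T = 1 year.
Invest the GBP and cover forward: 400,000 × 1.031600 × 29.0021 = ZAR 11,967,426.54.
Convert at spot and invest in ZAR: 400,000 × 26.6566 × 1.100600 = ZAR 11,735,301.58.
The quoted forward overvalues GBP, so borrow ZAR, buy GBP at spot, deposit the GBP at 3.16%, and sell the proceeds forward at 29.0021.
Arbitrage profit = |11,967,426.54 − 11,735,301.58| = ZAR 232,125.

ZAR 232,125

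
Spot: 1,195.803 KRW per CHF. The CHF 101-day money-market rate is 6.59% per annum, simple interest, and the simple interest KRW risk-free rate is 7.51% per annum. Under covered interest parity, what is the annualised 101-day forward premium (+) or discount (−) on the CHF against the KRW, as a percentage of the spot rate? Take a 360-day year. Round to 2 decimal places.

+0.90%

T = 101/360 years.
No-arbitrage forward: 1195.803 × 1.0210697 / 1.0184886 = 1198.833458 KRW/CHF.
Annualised premium = (F − S)/S × (1/T) = (1198.833458 − 1195.803)/1195.803 ÷ (101/360) = 0.90%.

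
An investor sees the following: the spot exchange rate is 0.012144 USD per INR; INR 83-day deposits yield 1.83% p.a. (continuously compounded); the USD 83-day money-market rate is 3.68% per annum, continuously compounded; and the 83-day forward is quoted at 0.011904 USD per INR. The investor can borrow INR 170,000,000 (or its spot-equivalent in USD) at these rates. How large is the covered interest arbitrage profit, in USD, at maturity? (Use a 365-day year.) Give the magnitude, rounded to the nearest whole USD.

T = 83/365 years.
Route A — deposit INR, sell forward: 170,000,000 × 1.00417004 × 0.011904 = USD 2,032,118.83.
Route B — convert at spot, deposit USD: 170,000,000 × 0.012144 × 1.008403331 = USD 2,081,828.51.
The quoted forward undervalues INR, so borrow INR, convert to USD at spot, deposit the USD at 3.68%, and buy INR forward at 0.011904 to cover the loan.
Profit = 2,081,828.51 − 2,032,118.83 = USD 49,710.

USD 49,710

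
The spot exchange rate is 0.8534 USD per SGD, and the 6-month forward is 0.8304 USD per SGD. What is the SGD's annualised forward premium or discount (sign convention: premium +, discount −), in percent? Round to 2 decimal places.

-5.39%

T = 6/12 years.
(F − S)/S = (0.8304 − 0.8534)/0.8534 = -0.0269510.
Annualise by dividing by T: -0.0269510 / (6/12) = -0.053902 → -5.39%.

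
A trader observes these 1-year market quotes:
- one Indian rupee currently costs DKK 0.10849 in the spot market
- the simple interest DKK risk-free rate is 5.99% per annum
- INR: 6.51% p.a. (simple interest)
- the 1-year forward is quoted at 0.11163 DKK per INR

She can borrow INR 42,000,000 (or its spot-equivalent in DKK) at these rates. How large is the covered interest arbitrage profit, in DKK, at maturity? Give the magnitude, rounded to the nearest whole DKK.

T = 1 year.
Route A — deposit INR, sell forward: 42,000,000 × 1.065100 × 0.11163 = DKK 4,993,678.75.
Route B — convert at spot, deposit DKK: 42,000,000 × 0.10849 × 1.059900 = DKK 4,829,519.14.
The quoted forward overvalues INR, so borrow DKK, buy INR at spot, deposit the INR at 6.51%, and sell the proceeds forward at 0.11163.
Profit = 4,993,678.75 − 4,829,519.14 = DKK 164,160.

DKK 164,160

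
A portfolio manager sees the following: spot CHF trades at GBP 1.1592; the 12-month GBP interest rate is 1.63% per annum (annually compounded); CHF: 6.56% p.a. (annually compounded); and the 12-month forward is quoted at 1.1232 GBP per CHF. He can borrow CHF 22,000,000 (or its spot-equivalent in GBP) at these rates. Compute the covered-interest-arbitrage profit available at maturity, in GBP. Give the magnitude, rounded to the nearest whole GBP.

T = 1 year.
Invest the CHF and cover forward: 22,000,000 × 1.065600 × 1.1232 = GBP 26,331,402.24.
Convert at spot and invest in GBP: 22,000,000 × 1.1592 × 1.016300 = GBP 25,918,089.12.
The quoted forward overvalues CHF, so borrow GBP, buy CHF at spot, deposit the CHF at 6.56%, and sell the proceeds forward at 1.1232.
The gap between the two covered legs is GBP 413,313.

GBP 413,313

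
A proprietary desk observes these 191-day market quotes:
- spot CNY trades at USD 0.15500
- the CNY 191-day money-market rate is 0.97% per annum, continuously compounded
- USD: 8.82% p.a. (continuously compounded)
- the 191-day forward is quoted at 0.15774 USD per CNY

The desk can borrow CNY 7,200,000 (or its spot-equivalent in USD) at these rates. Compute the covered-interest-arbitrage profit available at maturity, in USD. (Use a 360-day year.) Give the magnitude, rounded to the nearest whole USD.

T = 191/360 years.
Route A — deposit CNY, sell forward: 7,200,000 × 1.005159654 × 0.15774 = USD 1,141,587.96.
Route B — convert at spot, deposit USD: 7,200,000 × 0.15500 × 1.047907166 = USD 1,169,464.40.
The quoted forward undervalues CNY, so borrow CNY, convert to USD at spot, deposit the USD at 8.82%, and buy CNY forward at 0.15774 to cover the loan.
Profit = 1,169,464.40 − 1,141,587.96 = USD 27,876.

USD 27,876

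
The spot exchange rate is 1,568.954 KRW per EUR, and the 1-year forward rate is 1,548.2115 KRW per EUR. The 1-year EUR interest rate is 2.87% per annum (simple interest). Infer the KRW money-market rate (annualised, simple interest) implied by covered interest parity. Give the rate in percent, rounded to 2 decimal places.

T = 1 year.
CIP gives F = S · g_KRW/g_EUR, so g_KRW/g_EUR = 1548.2115/1568.954 = 0.9867794.
EUR growth factor: 1 + 0.0287×1 = 1.028700.
Hence g_KRW = 1.015100.
(1.015100 − 1)/T = 0.015100, i.e. 1.51%.

1.51%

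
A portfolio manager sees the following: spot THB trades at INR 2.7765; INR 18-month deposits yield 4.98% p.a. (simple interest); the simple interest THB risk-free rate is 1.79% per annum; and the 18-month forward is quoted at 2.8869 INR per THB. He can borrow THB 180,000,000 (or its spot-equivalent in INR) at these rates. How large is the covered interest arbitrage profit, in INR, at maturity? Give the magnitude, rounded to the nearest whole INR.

T = 18/12 years.
Route A — deposit THB, sell forward: 180,000,000 × 1.026850 × 2.8869 = INR 533,594,387.70.
Route B — convert at spot, deposit INR: 180,000,000 × 2.7765 × 1.074700 = INR 537,102,819.00.
The quoted forward undervalues THB, so borrow THB, convert to INR at spot, deposit the INR at 4.98%, and buy THB forward at 2.8869 to cover the loan.
The gap between the two covered legs is INR 3,508,431.

INR 3,508,431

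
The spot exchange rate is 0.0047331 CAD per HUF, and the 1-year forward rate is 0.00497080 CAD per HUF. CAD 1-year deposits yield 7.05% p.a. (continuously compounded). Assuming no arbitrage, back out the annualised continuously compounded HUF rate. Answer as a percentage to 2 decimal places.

T = 1 year.
F/S = 0.0049708/0.0047331 = 1.0502208 = (growth of CAD) / (growth of HUF).
The CAD side grows by e^(0.0705×1) = 1.0730446.
Hence g_HUF = 1.0217324.
Take logs: ln 1.0217324 / 1 = 0.021500, so 2.15%.

2.15%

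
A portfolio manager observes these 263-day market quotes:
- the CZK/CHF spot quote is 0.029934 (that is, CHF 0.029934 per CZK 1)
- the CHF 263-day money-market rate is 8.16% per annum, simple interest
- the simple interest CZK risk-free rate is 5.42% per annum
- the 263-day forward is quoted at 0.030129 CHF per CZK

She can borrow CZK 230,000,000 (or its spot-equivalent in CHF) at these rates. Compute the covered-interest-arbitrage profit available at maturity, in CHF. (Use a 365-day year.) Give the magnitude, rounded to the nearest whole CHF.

CHF 89,326

T = 263/365 years.
Keep in CZK, deliver into the forward: 230,000,000·1.039053699·0.030129 = CHF 7,200,299.25.
Swap to CHF now, deposit: 230,000,000·0.029934·1.058796712 = CHF 7,289,624.78.
The quoted forward undervalues CZK, so borrow CZK, convert to CHF at spot, deposit the CHF at 8.16%, and buy CZK forward at 0.030129 to cover the loan.
Profit = 7,289,624.78 − 7,200,299.25 = CHF 89,326.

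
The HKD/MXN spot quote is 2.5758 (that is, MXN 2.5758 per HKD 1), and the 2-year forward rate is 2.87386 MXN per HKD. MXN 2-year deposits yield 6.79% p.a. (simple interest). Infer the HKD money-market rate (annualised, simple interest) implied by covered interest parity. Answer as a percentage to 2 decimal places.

T = 2 years.
F/S = 2.87386/2.5758 = 1.1157155 = (growth of MXN) / (growth of HKD).
The MXN side grows by 1 + 0.0679×2 = 1.135800.
That pins the HKD growth at 1.0180015.
r = (1.0180015 − 1)/2 = 0.009001 → 0.90%.

0.90%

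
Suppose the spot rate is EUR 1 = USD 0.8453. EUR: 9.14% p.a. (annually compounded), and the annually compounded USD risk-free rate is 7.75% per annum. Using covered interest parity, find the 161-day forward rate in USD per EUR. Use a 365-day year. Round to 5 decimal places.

0.84053

T = 161/365 years.
USD accumulates by (1 + 0.0775)^(161/365) = 1.033473.
Growth of 1 EUR over T: (1 + 0.0914)^(161/365) = 1.0393326.
So F = 0.8453 × 1.033473 / 1.0393326 = 0.8405343 (USD/EUR).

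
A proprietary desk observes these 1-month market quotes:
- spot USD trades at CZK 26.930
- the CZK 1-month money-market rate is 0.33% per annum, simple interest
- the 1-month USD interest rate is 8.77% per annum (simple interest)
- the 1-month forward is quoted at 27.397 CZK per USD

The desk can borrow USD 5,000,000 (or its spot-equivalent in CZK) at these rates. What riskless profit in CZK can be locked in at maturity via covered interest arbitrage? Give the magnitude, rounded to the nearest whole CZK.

CZK 3,299,103

T = 1/12 years.
Keep in USD, deliver into the forward: 5,000,000·1.00730833333·27.397 = CZK 137,986,132.04.
Swap to CZK now, deposit: 5,000,000·26.930·1.000275 = CZK 134,687,028.75.
The quoted forward overvalues USD, so borrow CZK, buy USD at spot, deposit the USD at 8.77%, and sell the proceeds forward at 27.397.
The gap between the two covered legs is CZK 3,299,103.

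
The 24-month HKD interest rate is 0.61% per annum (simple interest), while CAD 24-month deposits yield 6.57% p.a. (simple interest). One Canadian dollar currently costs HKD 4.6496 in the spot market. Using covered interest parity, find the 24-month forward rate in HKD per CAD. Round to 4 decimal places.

T = 2 years.
HKD growth factor: 1 + 0.0061×2 = 1.012200.
CAD growth factor: 1 + 0.0657×2 = 1.131400.
So F = 4.6496 × 1.012200 / 1.131400 = 4.159736 (HKD/CAD).

4.1597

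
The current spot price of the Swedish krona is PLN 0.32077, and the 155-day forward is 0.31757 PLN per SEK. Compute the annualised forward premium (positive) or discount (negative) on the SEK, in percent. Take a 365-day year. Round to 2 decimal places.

-2.35%

T = 155/365 years.
SEK trades forward at -0.99760% vs spot over the period.
×(1/T) gives -2.35% p.a.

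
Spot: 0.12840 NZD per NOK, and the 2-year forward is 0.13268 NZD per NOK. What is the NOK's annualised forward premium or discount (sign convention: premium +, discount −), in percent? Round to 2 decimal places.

T = 2 years.
NOK trades forward at +3.33333% vs spot over the period.
Annualise by dividing by T: 0.0333333 / 2 = 0.016667 → 1.67%.

+1.67%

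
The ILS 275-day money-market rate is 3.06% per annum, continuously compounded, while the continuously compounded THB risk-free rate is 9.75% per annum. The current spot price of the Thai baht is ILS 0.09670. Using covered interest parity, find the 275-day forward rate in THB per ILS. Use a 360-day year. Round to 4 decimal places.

10.8835

T = 275/360 years.
Growth of 1 ILS over T: e^(0.0306×275/360) = 1.02365034.
Growth of 1 THB over T: e^(0.0975×275/360) = 1.0773229.
CIP: F = S · (grow ILS)/(grow THB) = 0.0967 × 1.02365034/1.0773229 = 0.091882376 ILS per THB.
Invert for THB per ILS: 1 / 0.091882376 = 10.8835.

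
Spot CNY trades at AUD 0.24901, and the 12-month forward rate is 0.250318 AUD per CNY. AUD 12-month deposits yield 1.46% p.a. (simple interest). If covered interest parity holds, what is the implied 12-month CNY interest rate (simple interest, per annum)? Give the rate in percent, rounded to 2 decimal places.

T = 1 year.
By CIP, F/S equals the AUD-to-CNY growth ratio: 0.250318/0.24901 = 1.0052528.
The AUD side grows by 1 + 0.0146×1 = 1.014600.
That pins the CNY growth at 1.0092984.
(1.0092984 − 1)/T = 0.009298, i.e. 0.93%.

0.93%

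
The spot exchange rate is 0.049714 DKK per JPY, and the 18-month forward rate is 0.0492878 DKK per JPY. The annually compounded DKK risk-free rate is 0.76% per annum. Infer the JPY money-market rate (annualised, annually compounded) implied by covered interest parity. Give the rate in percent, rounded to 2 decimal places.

T = 18/12 years.
F/S = 0.0492878/0.049714 = 0.9914270 = (growth of DKK) / (growth of JPY).
The DKK side grows by (1 + 0.0076)^(18/12) = 1.0114216.
That pins the JPY growth at 1.0201675.
r = 1.0201675^(12/18) − 1 = 0.013400 → 1.34%.

1.34%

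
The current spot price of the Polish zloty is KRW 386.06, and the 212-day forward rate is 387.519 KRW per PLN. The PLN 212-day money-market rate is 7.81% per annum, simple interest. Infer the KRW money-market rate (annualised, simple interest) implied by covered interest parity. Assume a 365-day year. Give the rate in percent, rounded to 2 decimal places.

8.49%

T = 212/365 years.
By CIP, F/S equals the KRW-to-PLN growth ratio: 387.519/386.06 = 1.0037792.
PLN growth factor: 1 + 0.0781×212/365 = 1.0453622.
That pins the KRW growth at 1.0493128.
r = (1.0493128 − 1)/(212/365) = 0.084902 → 8.49%.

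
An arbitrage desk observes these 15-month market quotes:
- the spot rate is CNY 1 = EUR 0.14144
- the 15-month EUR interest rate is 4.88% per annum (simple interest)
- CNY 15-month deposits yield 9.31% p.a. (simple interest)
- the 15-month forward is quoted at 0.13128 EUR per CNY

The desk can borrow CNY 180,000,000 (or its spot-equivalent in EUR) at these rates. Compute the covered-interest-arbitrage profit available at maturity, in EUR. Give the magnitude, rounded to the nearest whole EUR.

EUR 631,823

T = 15/12 years.
Invest the CNY and cover forward: 180,000,000 × 1.116375 × 0.13128 = EUR 26,380,387.80.
Convert at spot and invest in EUR: 180,000,000 × 0.14144 × 1.061000 = EUR 27,012,211.20.
The quoted forward undervalues CNY, so borrow CNY, convert to EUR at spot, deposit the EUR at 4.88%, and buy CNY forward at 0.13128 to cover the loan.
Arbitrage profit = |26,380,387.80 − 27,012,211.20| = EUR 631,823.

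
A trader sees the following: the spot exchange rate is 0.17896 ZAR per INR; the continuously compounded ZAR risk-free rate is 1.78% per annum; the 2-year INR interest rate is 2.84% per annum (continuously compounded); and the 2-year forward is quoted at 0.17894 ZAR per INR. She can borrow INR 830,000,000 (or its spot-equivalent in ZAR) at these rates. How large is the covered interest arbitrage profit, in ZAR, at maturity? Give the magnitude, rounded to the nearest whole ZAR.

ZAR 3,280,368

T = 2 years.
Keep in INR, deliver into the forward: 830,000,000·1.05844410041·0.17894 = ZAR 157,200,329.48.
Swap to ZAR now, deposit: 830,000,000·0.17896·1.03624126707 = ZAR 153,919,961.84.
The quoted forward overvalues INR, so borrow ZAR, buy INR at spot, deposit the INR at 2.84%, and sell the proceeds forward at 0.17894.
Profit = 157,200,329.48 − 153,919,961.84 = ZAR 3,280,368.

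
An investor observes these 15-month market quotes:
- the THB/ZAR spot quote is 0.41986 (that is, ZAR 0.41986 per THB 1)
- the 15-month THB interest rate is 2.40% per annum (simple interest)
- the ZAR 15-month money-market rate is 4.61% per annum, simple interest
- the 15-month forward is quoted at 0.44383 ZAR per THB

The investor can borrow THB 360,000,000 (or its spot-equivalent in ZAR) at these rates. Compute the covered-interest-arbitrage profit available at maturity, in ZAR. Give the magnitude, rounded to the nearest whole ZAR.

T = 15/12 years.
Route A — deposit THB, sell forward: 360,000,000 × 1.030000 × 0.44383 = ZAR 164,572,164.00.
Route B — convert at spot, deposit ZAR: 360,000,000 × 0.41986 × 1.057625 = ZAR 159,859,595.70.
The quoted forward overvalues THB, so borrow ZAR, buy THB at spot, deposit the THB at 2.40%, and sell the proceeds forward at 0.44383.
Profit = 164,572,164.00 − 159,859,595.70 = ZAR 4,712,568.

ZAR 4,712,568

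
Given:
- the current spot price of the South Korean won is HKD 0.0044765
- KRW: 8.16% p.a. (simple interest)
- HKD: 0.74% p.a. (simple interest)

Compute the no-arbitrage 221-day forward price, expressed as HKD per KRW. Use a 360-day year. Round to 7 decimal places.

0.0042823

T = 221/360 years.
HKD growth factor: 1 + 0.0074×221/360 = 1.0045428.
KRW growth factor: 1 + 0.0816×221/360 = 1.0500933.
CIP: F = S · (grow HKD)/(grow KRW) = 0.0044765 × 1.0045428/1.0500933 = 0.004282320 HKD per KRW.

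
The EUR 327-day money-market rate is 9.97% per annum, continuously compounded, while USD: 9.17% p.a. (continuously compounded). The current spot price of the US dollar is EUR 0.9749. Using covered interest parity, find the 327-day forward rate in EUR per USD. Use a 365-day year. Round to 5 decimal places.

0.98191

T = 327/365 years.
EUR accumulates by e^(0.0997×327/365) = 1.0934308.
USD growth factor: e^(0.0917×327/365) = 1.0856221.
CIP: F = S · (grow EUR)/(grow USD) = 0.9749 × 1.0934308/1.0856221 = 0.9819123 EUR per USD.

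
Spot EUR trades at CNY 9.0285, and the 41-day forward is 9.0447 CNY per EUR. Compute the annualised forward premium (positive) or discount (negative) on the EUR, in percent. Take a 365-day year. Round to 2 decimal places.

T = 41/365 years.
EUR trades forward at +0.17943% vs spot over the period.
Annualise by dividing by T: 0.0017943 / (41/365) = 0.015974 → 1.60%.

+1.60%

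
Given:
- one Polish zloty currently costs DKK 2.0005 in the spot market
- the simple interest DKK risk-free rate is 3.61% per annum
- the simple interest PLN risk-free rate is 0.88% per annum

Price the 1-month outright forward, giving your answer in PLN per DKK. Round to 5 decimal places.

0.49874

T = 1/12 years.
DKK growth factor: 1 + 0.0361×1/12 = 1.0030083.
PLN growth factor: 1 + 0.0088×1/12 = 1.0007333.
Forward (DKK per PLN) = 2.0005 × 1.0030083 / 1.0007333 = 2.005048.
Invert for PLN per DKK: 1 / 2.005048 = 0.49874.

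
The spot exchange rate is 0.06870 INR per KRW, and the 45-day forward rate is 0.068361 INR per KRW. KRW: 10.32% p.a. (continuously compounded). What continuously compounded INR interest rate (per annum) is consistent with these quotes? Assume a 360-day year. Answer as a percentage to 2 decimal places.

T = 45/360 years.
CIP gives F = S · g_INR/g_KRW, so g_INR/g_KRW = 0.068361/0.0687 = 0.9950655.
The KRW side grows by e^(0.1032×45/360) = 1.0129836.
Hence g_INR = 1.007985.
Take logs: ln 1.007985 / (45/360) = 0.063626, so 6.36%.

6.36%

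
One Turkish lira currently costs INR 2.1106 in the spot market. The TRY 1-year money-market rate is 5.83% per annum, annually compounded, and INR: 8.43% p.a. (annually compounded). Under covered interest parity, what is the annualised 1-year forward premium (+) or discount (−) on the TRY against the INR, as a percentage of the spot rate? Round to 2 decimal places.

T = 1 year.
F = S · g_INR/g_TRY = 2.1106 × 1.084300/1.058300 = 2.1624526.
(F − S)/S ÷ T = (2.1624526 − 2.1106)/2.1106/1 = 0.024568 → 2.46%.

+2.46%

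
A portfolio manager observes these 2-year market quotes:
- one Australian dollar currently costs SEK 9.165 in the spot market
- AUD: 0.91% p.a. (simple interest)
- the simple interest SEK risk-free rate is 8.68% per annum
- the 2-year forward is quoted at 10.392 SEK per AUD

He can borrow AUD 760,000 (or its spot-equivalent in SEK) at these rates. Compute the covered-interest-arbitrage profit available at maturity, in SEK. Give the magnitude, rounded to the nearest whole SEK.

SEK 132,931

T = 2 years.
Route A — deposit AUD, sell forward: 760,000 × 1.018200 × 10.392 = SEK 8,041,662.14.
Route B — convert at spot, deposit SEK: 760,000 × 9.165 × 1.173600 = SEK 8,174,593.44.
The quoted forward undervalues AUD, so borrow AUD, convert to SEK at spot, deposit the SEK at 8.68%, and buy AUD forward at 10.392 to cover the loan.
The gap between the two covered legs is SEK 132,931.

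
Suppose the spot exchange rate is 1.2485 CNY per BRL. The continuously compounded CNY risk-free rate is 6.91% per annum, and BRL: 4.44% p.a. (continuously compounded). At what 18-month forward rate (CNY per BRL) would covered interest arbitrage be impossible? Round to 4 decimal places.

T = 18/12 years.
Growth of 1 CNY over T: e^(0.0691×18/12) = 1.1092122.
BRL growth factor: e^(0.0444×18/12) = 1.0688678.
So F = 1.2485 × 1.1092122 / 1.0688678 = 1.295625 (CNY/BRL).

1.2956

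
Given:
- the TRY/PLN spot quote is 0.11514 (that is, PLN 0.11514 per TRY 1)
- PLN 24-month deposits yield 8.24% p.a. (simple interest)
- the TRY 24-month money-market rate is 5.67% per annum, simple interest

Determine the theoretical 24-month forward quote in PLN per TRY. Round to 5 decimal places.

0.12046

T = 2 years.
PLN growth factor: 1 + 0.0824×2 = 1.164800.
TRY growth factor: 1 + 0.0567×2 = 1.113400.
So F = 0.11514 × 1.164800 / 1.113400 = 0.1204554 (PLN/TRY).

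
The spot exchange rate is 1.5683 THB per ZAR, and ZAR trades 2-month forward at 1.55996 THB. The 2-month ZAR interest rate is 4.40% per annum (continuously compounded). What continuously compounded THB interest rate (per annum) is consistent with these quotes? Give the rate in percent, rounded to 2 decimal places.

T = 2/12 years.
CIP gives F = S · g_THB/g_ZAR, so g_THB/g_ZAR = 1.55996/1.5683 = 0.9946821.
ZAR growth factor: e^(0.0440×2/12) = 1.0073603.
Hence g_THB = 1.0020033.
Take logs: ln 1.0020033 / (2/12) = 0.012008, so 1.20%.

1.20%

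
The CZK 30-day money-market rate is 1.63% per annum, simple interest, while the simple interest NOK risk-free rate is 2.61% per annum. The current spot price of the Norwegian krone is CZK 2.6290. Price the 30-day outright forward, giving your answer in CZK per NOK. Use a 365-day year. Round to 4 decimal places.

T = 30/365 years.
CZK growth factor: 1 + 0.0163×30/365 = 1.0013397.
Growth of 1 NOK over T: 1 + 0.0261×30/365 = 1.0021452.
So F = 2.629 × 1.0013397 / 1.0021452 = 2.626887 (CZK/NOK).

2.6269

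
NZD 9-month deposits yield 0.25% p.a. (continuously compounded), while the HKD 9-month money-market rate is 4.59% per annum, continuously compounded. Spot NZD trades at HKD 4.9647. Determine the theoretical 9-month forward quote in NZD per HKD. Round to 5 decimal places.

0.19497

T = 9/12 years.
HKD growth factor: e^(0.0459×9/12) = 1.0350244.
NZD growth factor: e^(0.0025×9/12) = 1.0018768.
CIP: F = S · (grow HKD)/(grow NZD) = 4.9647 × 1.0350244/1.0018768 = 5.128960 HKD per NZD.
Invert for NZD per HKD: 1 / 5.128960 = 0.19497.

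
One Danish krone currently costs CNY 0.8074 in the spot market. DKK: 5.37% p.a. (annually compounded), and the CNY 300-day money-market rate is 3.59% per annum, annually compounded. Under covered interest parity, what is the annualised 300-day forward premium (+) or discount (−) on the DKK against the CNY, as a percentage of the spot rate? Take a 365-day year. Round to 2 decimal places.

T = 300/365 years.
CIP forward (CNY per DKK) = 0.8074 × 1.0294138/1.0439303 = 0.7961726.
Annualised premium = (F − S)/S × (1/T) = (0.7961726 − 0.8074)/0.8074 ÷ (300/365) = -1.69%.

-1.69%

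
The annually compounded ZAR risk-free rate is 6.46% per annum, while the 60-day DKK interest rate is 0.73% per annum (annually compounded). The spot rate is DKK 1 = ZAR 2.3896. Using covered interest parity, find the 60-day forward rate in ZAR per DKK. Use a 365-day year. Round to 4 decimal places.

2.4114

T = 60/365 years.
ZAR accumulates by (1 + 0.0646)^(60/365) = 1.0103434.
DKK growth factor: (1 + 0.0073)^(60/365) = 1.0011964.
CIP: F = S · (grow ZAR)/(grow DKK) = 2.3896 × 1.0103434/1.0011964 = 2.411432 ZAR per DKK.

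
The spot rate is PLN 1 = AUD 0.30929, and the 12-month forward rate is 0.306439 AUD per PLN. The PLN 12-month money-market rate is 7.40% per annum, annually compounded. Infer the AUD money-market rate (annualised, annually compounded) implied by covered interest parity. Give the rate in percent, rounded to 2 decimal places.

6.41%

T = 1 year.
F/S = 0.306439/0.30929 = 0.9907821 = (growth of AUD) / (growth of PLN).
The PLN side grows by (1 + 0.0740)^1 = 1.074000.
So the AUD growth factor = 1.064100.
r = 1.064100^(1/1) − 1 = 0.064100 → 6.41%.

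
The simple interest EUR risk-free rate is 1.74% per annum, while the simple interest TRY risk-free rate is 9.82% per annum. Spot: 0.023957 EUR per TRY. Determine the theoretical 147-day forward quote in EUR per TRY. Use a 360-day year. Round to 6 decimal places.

0.023197

T = 147/360 years.
Growth of 1 EUR over T: 1 + 0.0174×147/360 = 1.007105.
TRY growth factor: 1 + 0.0982×147/360 = 1.0400983.
CIP: F = S · (grow EUR)/(grow TRY) = 0.023957 × 1.007105/1.0400983 = 0.02319705 EUR per TRY.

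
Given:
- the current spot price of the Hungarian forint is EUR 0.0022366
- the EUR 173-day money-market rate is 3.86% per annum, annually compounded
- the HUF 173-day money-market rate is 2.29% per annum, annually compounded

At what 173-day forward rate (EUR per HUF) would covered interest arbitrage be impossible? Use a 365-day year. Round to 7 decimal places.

0.0022528

T = 173/365 years.
EUR growth factor: (1 + 0.0386)^(173/365) = 1.0181132.
HUF accumulates by (1 + 0.0229)^(173/365) = 1.0107893.
Forward (EUR per HUF) = 0.0022366 × 1.0181132 / 1.0107893 = 0.002252806.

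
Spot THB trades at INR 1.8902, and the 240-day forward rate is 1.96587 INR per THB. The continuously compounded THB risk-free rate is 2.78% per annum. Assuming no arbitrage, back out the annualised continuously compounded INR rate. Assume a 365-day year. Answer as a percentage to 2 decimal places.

T = 240/365 years.
By CIP, F/S equals the INR-to-THB growth ratio: 1.96587/1.8902 = 1.0400328.
THB growth factor: e^(0.0278×240/365) = 1.0184475.
That pins the INR growth at 1.0592188.
r = ln(1.0592188)/(240/365) = 0.087496 → 8.75%.

8.75%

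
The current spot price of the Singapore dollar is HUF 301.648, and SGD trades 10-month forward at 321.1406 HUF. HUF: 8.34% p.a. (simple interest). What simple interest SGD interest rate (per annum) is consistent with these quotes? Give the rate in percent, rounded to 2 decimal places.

T = 10/12 years.
F/S = 321.1406/301.648 = 1.0646204 = (growth of HUF) / (growth of SGD).
The HUF side grows by 1 + 0.0834×10/12 = 1.069500.
So the SGD growth factor = 1.0045834.
r = (1.0045834 − 1)/(10/12) = 0.005500 → 0.55%.

0.55%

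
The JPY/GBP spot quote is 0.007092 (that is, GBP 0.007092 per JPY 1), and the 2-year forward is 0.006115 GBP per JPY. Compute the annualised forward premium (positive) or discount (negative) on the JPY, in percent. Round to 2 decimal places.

T = 2 years.
(F − S)/S = (0.006115 − 0.007092)/0.007092 = -0.1377609.
×(1/T) gives -6.89% p.a.

-6.89%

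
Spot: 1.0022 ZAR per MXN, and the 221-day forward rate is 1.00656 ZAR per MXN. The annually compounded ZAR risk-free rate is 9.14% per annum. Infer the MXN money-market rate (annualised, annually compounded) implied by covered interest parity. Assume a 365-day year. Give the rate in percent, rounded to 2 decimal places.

T = 221/365 years.
F/S = 1.00656/1.0022 = 1.0043504 = (growth of ZAR) / (growth of MXN).
ZAR growth factor: (1 + 0.0914)^(221/365) = 1.0543833.
So the MXN growth factor = 1.0498162.
Annualise: 1.0498162^(365/221) − 1 = 0.083603 = 8.36%.

8.36%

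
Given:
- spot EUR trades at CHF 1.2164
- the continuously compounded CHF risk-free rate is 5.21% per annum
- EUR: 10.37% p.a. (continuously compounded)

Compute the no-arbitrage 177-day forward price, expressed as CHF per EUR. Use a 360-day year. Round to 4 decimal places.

T = 177/360 years.
CHF growth factor: e^(0.0521×177/360) = 1.0259467.
EUR accumulates by e^(0.1037×177/360) = 1.052308.
Forward (CHF per EUR) = 1.2164 × 1.0259467 / 1.052308 = 1.185928.

1.1859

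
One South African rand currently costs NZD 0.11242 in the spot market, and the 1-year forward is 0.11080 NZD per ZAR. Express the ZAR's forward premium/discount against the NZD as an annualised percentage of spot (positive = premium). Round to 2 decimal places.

T = 1 year.
Period premium: (0.11080 − 0.11242)/0.11242 = -0.0144102.
Annualise by dividing by T: -0.0144102 / 1 = -0.014410 → -1.44%.

-1.44%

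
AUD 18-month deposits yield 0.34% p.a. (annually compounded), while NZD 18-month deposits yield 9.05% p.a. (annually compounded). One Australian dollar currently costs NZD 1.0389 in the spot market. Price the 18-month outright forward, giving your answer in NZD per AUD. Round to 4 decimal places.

T = 18/12 years.
Growth of 1 NZD over T: (1 + 0.0905)^(18/12) = 1.1387765.
AUD accumulates by (1 + 0.0034)^(18/12) = 1.0051043.
Forward (NZD per AUD) = 1.0389 × 1.1387765 / 1.0051043 = 1.177067.

1.1771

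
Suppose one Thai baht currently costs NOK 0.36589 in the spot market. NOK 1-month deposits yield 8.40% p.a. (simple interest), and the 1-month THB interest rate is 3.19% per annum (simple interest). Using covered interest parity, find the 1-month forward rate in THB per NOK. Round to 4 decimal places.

2.7213

T = 1/12 years.
NOK accumulates by 1 + 0.0840×1/12 = 1.007000.
THB growth factor: 1 + 0.0319×1/12 = 1.0026583.
So F = 0.36589 × 1.007000 / 1.0026583 = 0.3674744 (NOK/THB).
Quoted the other way: 1/0.3674744 = 2.7213 THB per NOK.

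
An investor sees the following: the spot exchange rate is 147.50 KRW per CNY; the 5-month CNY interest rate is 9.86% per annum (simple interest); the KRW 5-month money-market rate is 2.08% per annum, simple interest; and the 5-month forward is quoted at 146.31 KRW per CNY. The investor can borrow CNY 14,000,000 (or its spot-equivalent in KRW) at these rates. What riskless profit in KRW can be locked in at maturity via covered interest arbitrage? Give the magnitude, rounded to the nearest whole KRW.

T = 5/12 years.
Keep in CNY, deliver into the forward: 14,000,000·1.041083333333·146.31 = KRW 2,132,492,635.00.
Swap to KRW now, deposit: 14,000,000·147.50·1.008666666667 = KRW 2,082,896,666.67.
The quoted forward overvalues CNY, so borrow KRW, buy CNY at spot, deposit the CNY at 9.86%, and sell the proceeds forward at 146.31.
Profit = 2,132,492,635.00 − 2,082,896,666.67 = KRW 49,595,968.

KRW 49,595,968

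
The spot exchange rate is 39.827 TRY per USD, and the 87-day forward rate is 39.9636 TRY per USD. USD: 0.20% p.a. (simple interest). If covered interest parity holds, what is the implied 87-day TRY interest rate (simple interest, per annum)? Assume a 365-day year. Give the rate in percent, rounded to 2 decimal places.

T = 87/365 years.
CIP gives F = S · g_TRY/g_USD, so g_TRY/g_USD = 39.9636/39.827 = 1.0034298.
USD growth factor: 1 + 0.0020×87/365 = 1.0004767.
That pins the TRY growth at 1.0039081.
r = (1.0039081 − 1)/(87/365) = 0.016396 → 1.64%.

1.64%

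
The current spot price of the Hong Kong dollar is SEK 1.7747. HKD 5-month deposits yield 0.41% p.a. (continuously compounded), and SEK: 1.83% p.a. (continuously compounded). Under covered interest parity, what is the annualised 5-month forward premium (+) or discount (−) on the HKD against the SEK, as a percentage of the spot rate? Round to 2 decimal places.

T = 5/12 years.
CIP forward (SEK per HKD) = 1.7747 × 1.0076541/1.0017098 = 1.7852313.
Annualised premium = (F − S)/S × (1/T) = (1.7852313 − 1.7747)/1.7747 ÷ (5/12) = 1.42%.

+1.42%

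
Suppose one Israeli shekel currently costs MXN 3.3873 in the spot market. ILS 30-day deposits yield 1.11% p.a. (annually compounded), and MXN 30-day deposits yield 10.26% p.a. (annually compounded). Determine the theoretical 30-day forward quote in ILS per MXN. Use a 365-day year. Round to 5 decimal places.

T = 30/365 years.
MXN growth factor: (1 + 0.1026)^(30/365) = 1.0080601.
ILS growth factor: (1 + 0.0111)^(30/365) = 1.0009077.
So F = 3.3873 × 1.0080601 / 1.0009077 = 3.411505 (MXN/ILS).
Invert for ILS per MXN: 1 / 3.411505 = 0.29313.

0.29313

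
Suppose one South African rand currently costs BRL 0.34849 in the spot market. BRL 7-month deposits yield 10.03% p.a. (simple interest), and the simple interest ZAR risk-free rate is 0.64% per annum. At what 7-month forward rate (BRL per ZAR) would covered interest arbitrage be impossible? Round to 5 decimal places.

0.36751

T = 7/12 years.
BRL accumulates by 1 + 0.1003×7/12 = 1.0585083.
ZAR growth factor: 1 + 0.0064×7/12 = 1.0037333.
CIP: F = S · (grow BRL)/(grow ZAR) = 0.34849 × 1.0585083/1.0037333 = 0.3675075 BRL per ZAR.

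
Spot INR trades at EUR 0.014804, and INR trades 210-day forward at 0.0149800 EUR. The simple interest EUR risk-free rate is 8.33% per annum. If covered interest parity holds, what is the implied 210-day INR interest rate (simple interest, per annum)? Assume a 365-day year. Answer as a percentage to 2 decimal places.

T = 210/365 years.
By CIP, F/S equals the EUR-to-INR growth ratio: 0.01498/0.014804 = 1.0118887.
EUR growth factor: 1 + 0.0833×210/365 = 1.047926.
That pins the INR growth at 1.0356139.
(1.0356139 − 1)/T = 0.061900, i.e. 6.19%.

6.19%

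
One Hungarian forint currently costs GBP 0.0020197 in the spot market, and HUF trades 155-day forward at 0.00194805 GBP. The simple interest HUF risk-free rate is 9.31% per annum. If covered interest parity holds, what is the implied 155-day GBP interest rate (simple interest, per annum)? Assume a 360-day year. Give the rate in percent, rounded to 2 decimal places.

0.74%

T = 155/360 years.
By CIP, F/S equals the GBP-to-HUF growth ratio: 0.00194805/0.0020197 = 0.9645244.
The HUF side grows by 1 + 0.0931×155/360 = 1.0400847.
That pins the GBP growth at 1.0031871.
(1.0031871 − 1)/T = 0.007402, i.e. 0.74%.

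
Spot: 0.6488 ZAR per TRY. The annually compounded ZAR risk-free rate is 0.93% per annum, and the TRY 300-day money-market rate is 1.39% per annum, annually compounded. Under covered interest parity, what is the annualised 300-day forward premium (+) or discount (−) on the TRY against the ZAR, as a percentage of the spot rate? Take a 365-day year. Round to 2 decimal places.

T = 300/365 years.
CIP forward (ZAR per TRY) = 0.6488 × 1.0076375/1.0114106 = 0.6463796.
(F − S)/S ÷ T = (0.6463796 − 0.6488)/0.6488/(300/365) = -0.004539 → -0.45%.

-0.45%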